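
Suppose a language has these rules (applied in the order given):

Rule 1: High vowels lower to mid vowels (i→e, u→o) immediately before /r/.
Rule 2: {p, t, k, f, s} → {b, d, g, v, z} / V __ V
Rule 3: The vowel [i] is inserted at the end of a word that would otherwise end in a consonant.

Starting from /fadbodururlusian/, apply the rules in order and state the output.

Rule 1 (pre-rhotic lowering): /u/ is a high vowel immediately before /r/, so it lowers to [o]. /u/ is a high vowel immediately before /r/, so it lowers to [o]. /fadbodururlusian/ → fadbodororlusian.
Rule 2 (intervocalic voicing): /s/ is a voiceless obstruent between vowels /u/ and /i/, so it voices to [z]. /fadbodororlusian/ → fadbodororluzian.
Rule 3 (final i-epenthesis): the form ends in the consonant /n/, so [i] is inserted word-finally. /fadbodororluzian/ → fadbodororluziani.

fadbodororluziani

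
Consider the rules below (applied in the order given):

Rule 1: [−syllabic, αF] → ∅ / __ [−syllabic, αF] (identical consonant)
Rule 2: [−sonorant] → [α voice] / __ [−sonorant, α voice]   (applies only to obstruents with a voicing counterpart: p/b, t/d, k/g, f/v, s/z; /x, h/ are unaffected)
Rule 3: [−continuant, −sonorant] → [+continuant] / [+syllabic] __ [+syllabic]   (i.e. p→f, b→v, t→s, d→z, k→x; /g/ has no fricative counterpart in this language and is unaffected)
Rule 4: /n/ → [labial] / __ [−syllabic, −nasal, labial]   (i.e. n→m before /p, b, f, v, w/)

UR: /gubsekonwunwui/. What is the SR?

gupsexomwumwui

Rule 1 (degemination): no segment meets the environment; /gubsekonwunwui/ is unchanged.
Rule 2 (regressive voicing assimilation): /b/ precedes the voiceless obstruent /s/, so it devoices to [p] by assimilation. /gubsekonwunwui/ → gupsekonwunwui.
Rule 3 (intervocalic spirantization): /k/ is a stop between vowels /e/ and /o/, so it spirantizes to the fricative [x]. /gupsekonwunwui/ → gupsexonwunwui.
Rule 4 (nasal place assimilation): /n/ precedes the labial consonant /w/, so it assimilates in place to [m]. /n/ precedes the labial consonant /w/, so it assimilates in place to [m]. /gupsexonwunwui/ → gupsexomwumwui.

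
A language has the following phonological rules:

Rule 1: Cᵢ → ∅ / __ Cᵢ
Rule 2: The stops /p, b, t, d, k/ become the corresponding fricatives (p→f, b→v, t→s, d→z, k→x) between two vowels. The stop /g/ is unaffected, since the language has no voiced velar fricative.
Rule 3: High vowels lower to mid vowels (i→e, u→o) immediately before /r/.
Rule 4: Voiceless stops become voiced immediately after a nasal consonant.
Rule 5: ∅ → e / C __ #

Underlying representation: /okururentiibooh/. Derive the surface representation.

oxororendiivoohe

Rule 1 (degemination): no segment meets the environment; /okururentiibooh/ is unchanged.
Rule 2 (intervocalic spirantization): /k/ is a stop between vowels /o/ and /u/, so it spirantizes to the fricative [x]. /b/ is a stop between vowels /i/ and /o/, so it spirantizes to the fricative [v]. /okururentiibooh/ → oxururentiivooh.
Rule 3 (pre-rhotic lowering): /u/ is a high vowel immediately before /r/, so it lowers to [o]. /u/ is a high vowel immediately before /r/, so it lowers to [o]. /oxururentiivooh/ → oxororentiivooh.
Rule 4 (post-nasal voicing): /t/ is a voiceless stop immediately after the nasal /n/, so it voices to [d]. /oxororentiivooh/ → oxororendiivooh.
Rule 5 (final e-epenthesis): the form ends in the consonant /h/, so [e] is inserted word-finally. /oxororendiivooh/ → oxororendiivoohe.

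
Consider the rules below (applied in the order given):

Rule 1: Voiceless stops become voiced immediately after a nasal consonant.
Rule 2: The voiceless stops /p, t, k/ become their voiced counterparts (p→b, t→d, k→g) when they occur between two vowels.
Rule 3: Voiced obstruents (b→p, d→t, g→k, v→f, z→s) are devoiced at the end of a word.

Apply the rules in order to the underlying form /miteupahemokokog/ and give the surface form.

mideubahemogogok

Rule 1 (post-nasal voicing): no segment meets the environment; /miteupahemokokog/ is unchanged.
Rule 2 (intervocalic voicing): /t/ is a voiceless stop between vowels /i/ and /e/, so it voices to [d]. /p/ is a voiceless stop between vowels /u/ and /a/, so it voices to [b]. /k/ is a voiceless stop between vowels /o/ and /o/, so it voices to [g]. /k/ is a voiceless stop between vowels /o/ and /o/, so it voices to [g]. /miteupahemokokog/ → mideubahemogogog.
Rule 3 (final devoicing): /g/ is a voiced obstruent in word-final position, so it devoices to [k]. /mideubahemogogog/ → mideubahemogogok.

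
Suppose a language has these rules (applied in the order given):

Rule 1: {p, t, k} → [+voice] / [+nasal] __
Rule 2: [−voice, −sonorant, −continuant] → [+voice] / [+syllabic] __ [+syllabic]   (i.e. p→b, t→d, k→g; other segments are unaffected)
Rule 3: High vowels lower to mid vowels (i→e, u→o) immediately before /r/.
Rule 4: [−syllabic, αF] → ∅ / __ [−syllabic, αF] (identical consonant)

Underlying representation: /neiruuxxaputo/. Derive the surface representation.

neeruuxabudo

Rule 1 (post-nasal voicing): no segment meets the environment; /neiruuxxaputo/ is unchanged.
Rule 2 (intervocalic voicing): /p/ is a voiceless stop between vowels /a/ and /u/, so it voices to [b]. /t/ is a voiceless stop between vowels /u/ and /o/, so it voices to [d]. /neiruuxxaputo/ → neiruuxxabudo.
Rule 3 (pre-rhotic lowering): /i/ is a high vowel immediately before /r/, so it lowers to [e]. /neiruuxxabudo/ → neeruuxxabudo.
Rule 4 (degemination): /xx/ is a geminate; the first /x/ deletes. /neeruuxxabudo/ → neeruuxabudo.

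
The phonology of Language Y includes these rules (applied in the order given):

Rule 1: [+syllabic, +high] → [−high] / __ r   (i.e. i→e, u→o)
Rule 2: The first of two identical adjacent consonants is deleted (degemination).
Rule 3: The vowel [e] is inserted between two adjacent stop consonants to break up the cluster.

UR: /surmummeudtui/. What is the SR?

sormumeudetui

Rule 1 (pre-rhotic lowering): /u/ is a high vowel immediately before /r/, so it lowers to [o]. /surmummeudtui/ → sormummeudtui.
Rule 2 (degemination): /mm/ is a geminate; the first /m/ deletes. /sormummeudtui/ → sormumeudtui.
Rule 3 (stop-cluster e-epenthesis): /d/ and /t/ form a stop–stop cluster, so [e] is inserted between them. /sormumeudtui/ → sormumeudetui.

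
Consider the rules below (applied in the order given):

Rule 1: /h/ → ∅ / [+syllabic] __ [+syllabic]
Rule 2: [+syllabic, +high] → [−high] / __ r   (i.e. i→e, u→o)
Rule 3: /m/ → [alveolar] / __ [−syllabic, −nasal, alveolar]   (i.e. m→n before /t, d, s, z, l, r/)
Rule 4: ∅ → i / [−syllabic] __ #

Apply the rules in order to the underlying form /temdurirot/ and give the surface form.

tendoreroti

Rule 1 (intervocalic h-deletion): no segment meets the environment; /temdurirot/ is unchanged.
Rule 2 (pre-rhotic lowering): /u/ is a high vowel immediately before /r/, so it lowers to [o]. /i/ is a high vowel immediately before /r/, so it lowers to [e]. /temdurirot/ → temdorerot.
Rule 3 (nasal place assimilation): /m/ precedes the alveolar consonant /d/, so it assimilates in place to [n]. /temdorerot/ → tendorerot.
Rule 4 (final i-epenthesis): the form ends in the consonant /t/, so [i] is inserted word-finally. /tendorerot/ → tendoreroti.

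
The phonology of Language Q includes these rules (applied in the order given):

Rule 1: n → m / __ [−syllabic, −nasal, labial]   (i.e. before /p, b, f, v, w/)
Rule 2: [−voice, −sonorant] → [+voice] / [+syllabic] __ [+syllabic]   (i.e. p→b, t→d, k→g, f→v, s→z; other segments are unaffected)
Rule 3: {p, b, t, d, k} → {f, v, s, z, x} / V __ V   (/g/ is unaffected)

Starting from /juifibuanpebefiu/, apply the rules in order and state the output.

Rule 1 (nasal place assimilation): /n/ precedes the labial consonant /p/, so it assimilates in place to [m]. /juifibuanpebefiu/ → juifibuampebefiu.
Rule 2 (intervocalic voicing): /f/ is a voiceless obstruent between vowels /i/ and /i/, so it voices to [v]. /f/ is a voiceless obstruent between vowels /e/ and /i/, so it voices to [v]. /juifibuampebefiu/ → juivibuampebeviu.
Rule 3 (intervocalic spirantization): /b/ is a stop between vowels /i/ and /u/, so it spirantizes to the fricative [v]. /b/ is a stop between vowels /e/ and /e/, so it spirantizes to the fricative [v]. /juivibuampebeviu/ → juivivuampeveviu.

juivivuampeveviu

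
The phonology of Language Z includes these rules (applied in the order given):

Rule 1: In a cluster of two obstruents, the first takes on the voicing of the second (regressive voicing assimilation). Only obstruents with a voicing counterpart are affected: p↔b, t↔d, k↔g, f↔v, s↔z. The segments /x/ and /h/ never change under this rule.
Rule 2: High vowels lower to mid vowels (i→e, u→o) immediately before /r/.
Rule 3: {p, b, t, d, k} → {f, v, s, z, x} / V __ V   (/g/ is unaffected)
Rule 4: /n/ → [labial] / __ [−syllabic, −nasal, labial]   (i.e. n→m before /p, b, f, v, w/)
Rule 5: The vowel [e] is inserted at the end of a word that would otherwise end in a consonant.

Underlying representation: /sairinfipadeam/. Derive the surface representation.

saerimfifazeame

Rule 1 (regressive voicing assimilation): no segment meets the environment; /sairinfipadeam/ is unchanged.
Rule 2 (pre-rhotic lowering): /i/ is a high vowel immediately before /r/, so it lowers to [e]. /sairinfipadeam/ → saerinfipadeam.
Rule 3 (intervocalic spirantization): /p/ is a stop between vowels /i/ and /a/, so it spirantizes to the fricative [f]. /d/ is a stop between vowels /a/ and /e/, so it spirantizes to the fricative [z]. /saerinfipadeam/ → saerinfifazeam.
Rule 4 (nasal place assimilation): /n/ precedes the labial consonant /f/, so it assimilates in place to [m]. /saerinfifazeam/ → saerimfifazeam.
Rule 5 (final e-epenthesis): the form ends in the consonant /m/, so [e] is inserted word-finally. /saerimfifazeam/ → saerimfifazeame.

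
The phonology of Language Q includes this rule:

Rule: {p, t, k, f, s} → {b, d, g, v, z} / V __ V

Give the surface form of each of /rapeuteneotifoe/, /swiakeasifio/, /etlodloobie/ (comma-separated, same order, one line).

rabeudeneodivoe, swiageazivio, etlodloobie

/rapeuteneotifoe/: /p/ is a voiceless obstruent between vowels /a/ and /e/, so it voices to [b]. /t/ is a voiceless obstruent between vowels /u/ and /e/, so it voices to [d]. /t/ is a voiceless obstruent between vowels /o/ and /i/, so it voices to [d]. /f/ is a voiceless obstruent between vowels /i/ and /o/, so it voices to [v]. → [rabeudeneodivoe].
/swiakeasifio/: /k/ is a voiceless obstruent between vowels /a/ and /e/, so it voices to [g]. /s/ is a voiceless obstruent between vowels /a/ and /i/, so it voices to [z]. /f/ is a voiceless obstruent between vowels /i/ and /i/, so it voices to [v]. → [swiageazivio].
/etlodloobie/: the rule's environment is not met; surfaces unchanged as [etlodloobie].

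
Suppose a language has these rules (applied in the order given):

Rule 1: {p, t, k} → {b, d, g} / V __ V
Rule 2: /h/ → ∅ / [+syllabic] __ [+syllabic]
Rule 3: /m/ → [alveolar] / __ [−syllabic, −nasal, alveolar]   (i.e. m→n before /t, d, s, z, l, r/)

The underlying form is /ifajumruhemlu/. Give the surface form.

Rule 1 (intervocalic voicing): no segment meets the environment; /ifajumruhemlu/ is unchanged.
Rule 2 (intervocalic h-deletion): /h/ occurs between vowels /u/ and /e/, so it deletes. /ifajumruhemlu/ → ifajumruemlu.
Rule 3 (nasal place assimilation): /m/ precedes the alveolar consonant /r/, so it assimilates in place to [n]. /m/ precedes the alveolar consonant /l/, so it assimilates in place to [n]. /ifajumruemlu/ → ifajunruenlu.

ifajunruenlu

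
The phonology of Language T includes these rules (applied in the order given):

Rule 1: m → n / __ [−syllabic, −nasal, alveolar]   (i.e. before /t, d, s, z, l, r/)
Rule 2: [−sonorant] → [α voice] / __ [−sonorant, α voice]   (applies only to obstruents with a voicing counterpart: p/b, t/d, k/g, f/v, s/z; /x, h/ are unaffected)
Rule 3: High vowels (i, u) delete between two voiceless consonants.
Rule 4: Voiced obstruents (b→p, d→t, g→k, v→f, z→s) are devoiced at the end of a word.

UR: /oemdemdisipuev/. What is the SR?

oendendispuef

Rule 1 (nasal place assimilation): /m/ precedes the alveolar consonant /d/, so it assimilates in place to [n]. /m/ precedes the alveolar consonant /d/, so it assimilates in place to [n]. /oemdemdisipuev/ → oendendisipuev.
Rule 2 (regressive voicing assimilation): no segment meets the environment; /oendendisipuev/ is unchanged.
Rule 3 (high vowel syncope): /i/ is a high vowel flanked by voiceless consonants /s/ and /p/, so it deletes. /oendendisipuev/ → oendendispuev.
Rule 4 (final devoicing): /v/ is a voiced obstruent in word-final position, so it devoices to [f]. /oendendispuev/ → oendendispuef.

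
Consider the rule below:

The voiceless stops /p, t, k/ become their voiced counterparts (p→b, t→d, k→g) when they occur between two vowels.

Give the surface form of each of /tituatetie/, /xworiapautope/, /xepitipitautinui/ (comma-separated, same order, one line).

/tituatetie/: /t/ is a voiceless stop between vowels /i/ and /u/, so it voices to [d]. /t/ is a voiceless stop between vowels /a/ and /e/, so it voices to [d]. /t/ is a voiceless stop between vowels /e/ and /i/, so it voices to [d]. → [tiduadedie].
/xworiapautope/: /p/ is a voiceless stop between vowels /a/ and /a/, so it voices to [b]. /t/ is a voiceless stop between vowels /u/ and /o/, so it voices to [d]. /p/ is a voiceless stop between vowels /o/ and /e/, so it voices to [b]. → [xworiabaudobe].
/xepitipitautinui/: /p/ is a voiceless stop between vowels /e/ and /i/, so it voices to [b]. /t/ is a voiceless stop between vowels /i/ and /i/, so it voices to [d]. /p/ is a voiceless stop between vowels /i/ and /i/, so it voices to [b]. /t/ is a voiceless stop between vowels /i/ and /a/, so it voices to [d]. /t/ is a voiceless stop between vowels /u/ and /i/, so it voices to [d]. → [xebidibidaudinui].

tiduadedie, xworiabaudobe, xebidibidaudinui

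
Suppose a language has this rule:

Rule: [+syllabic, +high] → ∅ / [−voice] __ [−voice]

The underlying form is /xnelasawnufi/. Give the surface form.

No segment of /xnelasawnufi/ meets the structural description of the rule, so the form surfaces unchanged.

xnelasawnufi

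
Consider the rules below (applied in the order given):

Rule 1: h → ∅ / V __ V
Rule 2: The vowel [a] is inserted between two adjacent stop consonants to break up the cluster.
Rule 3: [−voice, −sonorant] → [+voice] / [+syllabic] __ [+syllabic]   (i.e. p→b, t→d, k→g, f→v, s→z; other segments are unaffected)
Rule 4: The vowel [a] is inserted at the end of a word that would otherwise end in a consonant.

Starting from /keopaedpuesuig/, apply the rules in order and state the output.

keobaedabuezuiga

Rule 1 (intervocalic h-deletion): no segment meets the environment; /keopaedpuesuig/ is unchanged.
Rule 2 (stop-cluster a-epenthesis): /d/ and /p/ form a stop–stop cluster, so [a] is inserted between them. /keopaedpuesuig/ → keopaedapuesuig.
Rule 3 (intervocalic voicing): /p/ is a voiceless obstruent between vowels /o/ and /a/, so it voices to [b]. /p/ is a voiceless obstruent between vowels /a/ and /u/, so it voices to [b]. /s/ is a voiceless obstruent between vowels /e/ and /u/, so it voices to [z]. /keopaedapuesuig/ → keobaedabuezuig.
Rule 4 (final a-epenthesis): the form ends in the consonant /g/, so [a] is inserted word-finally. /keobaedabuezuig/ → keobaedabuezuiga.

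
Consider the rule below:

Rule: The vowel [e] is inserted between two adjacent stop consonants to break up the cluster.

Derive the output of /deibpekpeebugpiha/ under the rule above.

deibepekepeebugepiha

/b/ and /p/ form a stop–stop cluster, so [e] is inserted between them.
/k/ and /p/ form a stop–stop cluster, so [e] is inserted between them.
/g/ and /p/ form a stop–stop cluster, so [e] is inserted between them.
Surface form: [deibepekepeebugepiha].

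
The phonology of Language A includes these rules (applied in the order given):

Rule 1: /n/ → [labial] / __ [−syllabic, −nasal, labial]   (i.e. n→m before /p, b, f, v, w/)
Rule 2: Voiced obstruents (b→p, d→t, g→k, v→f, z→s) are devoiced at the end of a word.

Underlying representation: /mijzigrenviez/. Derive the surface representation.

Rule 1 (nasal place assimilation): /n/ precedes the labial consonant /v/, so it assimilates in place to [m]. /mijzigrenviez/ → mijzigremviez.
Rule 2 (final devoicing): /z/ is a voiced obstruent in word-final position, so it devoices to [s]. /mijzigremviez/ → mijzigremvies.

mijzigremvies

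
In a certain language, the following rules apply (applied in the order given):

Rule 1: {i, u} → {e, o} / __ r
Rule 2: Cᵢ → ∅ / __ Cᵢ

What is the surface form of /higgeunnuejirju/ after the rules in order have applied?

higeunuejerju

Rule 1 (pre-rhotic lowering): /i/ is a high vowel immediately before /r/, so it lowers to [e]. /higgeunnuejirju/ → higgeunnuejerju.
Rule 2 (degemination): /gg/ is a geminate; the first /g/ deletes. /nn/ is a geminate; the first /n/ deletes. /higgeunnuejerju/ → higeunuejerju.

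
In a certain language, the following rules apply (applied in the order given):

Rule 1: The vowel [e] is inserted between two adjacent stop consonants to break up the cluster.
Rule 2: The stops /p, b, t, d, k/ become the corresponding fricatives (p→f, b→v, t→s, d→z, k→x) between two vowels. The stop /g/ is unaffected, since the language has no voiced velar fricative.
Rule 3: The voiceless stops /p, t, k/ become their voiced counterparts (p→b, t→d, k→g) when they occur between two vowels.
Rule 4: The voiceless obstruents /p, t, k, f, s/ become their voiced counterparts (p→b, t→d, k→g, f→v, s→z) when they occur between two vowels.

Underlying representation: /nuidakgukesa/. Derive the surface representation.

Rule 1 (stop-cluster e-epenthesis): /k/ and /g/ form a stop–stop cluster, so [e] is inserted between them. /nuidakgukesa/ → nuidakegukesa.
Rule 2 (intervocalic spirantization): /d/ is a stop between vowels /i/ and /a/, so it spirantizes to the fricative [z]. /k/ is a stop between vowels /a/ and /e/, so it spirantizes to the fricative [x]. /k/ is a stop between vowels /u/ and /e/, so it spirantizes to the fricative [x]. /nuidakegukesa/ → nuizaxeguxesa.
Rule 3 (intervocalic voicing): no segment meets the environment; /nuizaxeguxesa/ is unchanged.
Rule 4 (intervocalic voicing): /s/ is a voiceless obstruent between vowels /e/ and /a/, so it voices to [z]. /nuizaxeguxesa/ → nuizaxeguxeza.

nuizaxeguxeza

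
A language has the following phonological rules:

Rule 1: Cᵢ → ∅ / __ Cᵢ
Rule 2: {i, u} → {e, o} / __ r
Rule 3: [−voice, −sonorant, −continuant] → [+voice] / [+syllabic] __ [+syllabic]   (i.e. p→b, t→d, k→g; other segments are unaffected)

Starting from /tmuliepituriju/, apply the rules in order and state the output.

Rule 1 (degemination): no segment meets the environment; /tmuliepituriju/ is unchanged.
Rule 2 (pre-rhotic lowering): /u/ is a high vowel immediately before /r/, so it lowers to [o]. /tmuliepituriju/ → tmuliepitoriju.
Rule 3 (intervocalic voicing): /p/ is a voiceless stop between vowels /e/ and /i/, so it voices to [b]. /t/ is a voiceless stop between vowels /i/ and /o/, so it voices to [d]. /tmuliepitoriju/ → tmuliebidoriju.

tmuliebidoriju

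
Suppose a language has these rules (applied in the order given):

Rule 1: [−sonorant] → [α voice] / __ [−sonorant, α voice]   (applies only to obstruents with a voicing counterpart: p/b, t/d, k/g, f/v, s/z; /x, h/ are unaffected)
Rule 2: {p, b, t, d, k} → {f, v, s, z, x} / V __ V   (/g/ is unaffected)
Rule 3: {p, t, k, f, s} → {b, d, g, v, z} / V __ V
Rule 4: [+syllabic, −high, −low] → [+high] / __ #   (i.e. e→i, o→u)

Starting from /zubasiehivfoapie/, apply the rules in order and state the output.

Rule 1 (regressive voicing assimilation): /v/ precedes the voiceless obstruent /f/, so it devoices to [f] by assimilation. /zubasiehivfoapie/ → zubasiehiffoapie.
Rule 2 (intervocalic spirantization): /b/ is a stop between vowels /u/ and /a/, so it spirantizes to the fricative [v]. /p/ is a stop between vowels /a/ and /i/, so it spirantizes to the fricative [f]. /zubasiehiffoapie/ → zuvasiehiffoafie.
Rule 3 (intervocalic voicing): /s/ is a voiceless obstruent between vowels /a/ and /i/, so it voices to [z]. /f/ is a voiceless obstruent between vowels /a/ and /i/, so it voices to [v]. /zuvasiehiffoafie/ → zuvaziehiffoavie.
Rule 4 (final vowel raising): /e/ is a mid vowel in word-final position, so it raises to [i]. /zuvaziehiffoavie/ → zuvaziehiffoavii.

zuvaziehiffoavii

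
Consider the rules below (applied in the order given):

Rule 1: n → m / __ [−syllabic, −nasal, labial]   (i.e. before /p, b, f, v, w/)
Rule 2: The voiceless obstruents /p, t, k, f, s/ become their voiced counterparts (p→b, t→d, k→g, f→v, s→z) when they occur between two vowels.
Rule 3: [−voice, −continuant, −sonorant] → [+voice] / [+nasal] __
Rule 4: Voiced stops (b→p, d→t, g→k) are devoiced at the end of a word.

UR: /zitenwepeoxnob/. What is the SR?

Rule 1 (nasal place assimilation): /n/ precedes the labial consonant /w/, so it assimilates in place to [m]. /zitenwepeoxnob/ → zitemwepeoxnob.
Rule 2 (intervocalic voicing): /t/ is a voiceless obstruent between vowels /i/ and /e/, so it voices to [d]. /p/ is a voiceless obstruent between vowels /e/ and /e/, so it voices to [b]. /zitemwepeoxnob/ → zidemwebeoxnob.
Rule 3 (post-nasal voicing): no segment meets the environment; /zidemwebeoxnob/ is unchanged.
Rule 4 (final devoicing): /b/ is a voiced stop in word-final position, so it devoices to [p]. /zidemwebeoxnob/ → zidemwebeoxnop.

zidemwebeoxnop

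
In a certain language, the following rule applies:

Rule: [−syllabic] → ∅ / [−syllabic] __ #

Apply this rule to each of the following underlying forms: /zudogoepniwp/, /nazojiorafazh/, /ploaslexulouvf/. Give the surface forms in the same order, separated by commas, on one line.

zudogoepniw, nazojiorafaz, ploaslexulouv

/zudogoepniwp/: /p/ is the second consonant of a word-final cluster /wp/, so it deletes. → [zudogoepniw].
/nazojiorafazh/: /h/ is the second consonant of a word-final cluster /zh/, so it deletes. → [nazojiorafaz].
/ploaslexulouvf/: /f/ is the second consonant of a word-final cluster /vf/, so it deletes. → [ploaslexulouv].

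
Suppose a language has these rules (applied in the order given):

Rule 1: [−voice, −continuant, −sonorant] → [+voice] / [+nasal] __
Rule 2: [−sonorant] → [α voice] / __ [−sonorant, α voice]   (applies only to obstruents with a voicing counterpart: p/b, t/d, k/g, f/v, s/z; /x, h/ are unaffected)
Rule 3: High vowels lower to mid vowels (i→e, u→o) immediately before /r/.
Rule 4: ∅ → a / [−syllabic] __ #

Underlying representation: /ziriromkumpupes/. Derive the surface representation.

zereromgumbupesa

Rule 1 (post-nasal voicing): /k/ is a voiceless stop immediately after the nasal /m/, so it voices to [g]. /p/ is a voiceless stop immediately after the nasal /m/, so it voices to [b]. /ziriromkumpupes/ → ziriromgumbupes.
Rule 2 (regressive voicing assimilation): no segment meets the environment; /ziriromgumbupes/ is unchanged.
Rule 3 (pre-rhotic lowering): /i/ is a high vowel immediately before /r/, so it lowers to [e]. /i/ is a high vowel immediately before /r/, so it lowers to [e]. /ziriromgumbupes/ → zereromgumbupes.
Rule 4 (final a-epenthesis): the form ends in the consonant /s/, so [a] is inserted word-finally. /zereromgumbupes/ → zereromgumbupesa.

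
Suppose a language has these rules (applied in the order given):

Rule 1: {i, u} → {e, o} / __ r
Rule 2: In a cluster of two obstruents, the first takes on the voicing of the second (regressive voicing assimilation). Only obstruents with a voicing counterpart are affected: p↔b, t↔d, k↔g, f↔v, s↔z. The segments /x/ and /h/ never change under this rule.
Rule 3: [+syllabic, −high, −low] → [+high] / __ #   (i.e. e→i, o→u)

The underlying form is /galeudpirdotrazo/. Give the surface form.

galeutperdotrazu

Rule 1 (pre-rhotic lowering): /i/ is a high vowel immediately before /r/, so it lowers to [e]. /galeudpirdotrazo/ → galeudperdotrazo.
Rule 2 (regressive voicing assimilation): /d/ precedes the voiceless obstruent /p/, so it devoices to [t] by assimilation. /galeudperdotrazo/ → galeutperdotrazo.
Rule 3 (final vowel raising): /o/ is a mid vowel in word-final position, so it raises to [u]. /galeutperdotrazo/ → galeutperdotrazu.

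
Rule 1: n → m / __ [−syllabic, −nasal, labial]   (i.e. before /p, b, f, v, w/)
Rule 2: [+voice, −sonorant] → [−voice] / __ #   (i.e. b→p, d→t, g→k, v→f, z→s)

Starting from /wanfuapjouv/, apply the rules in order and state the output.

wamfuapjouf

Rule 1 (nasal place assimilation): /n/ precedes the labial consonant /f/, so it assimilates in place to [m]. /wanfuapjouv/ → wamfuapjouv.
Rule 2 (final devoicing): /v/ is a voiced obstruent in word-final position, so it devoices to [f]. /wamfuapjouv/ → wamfuapjouf.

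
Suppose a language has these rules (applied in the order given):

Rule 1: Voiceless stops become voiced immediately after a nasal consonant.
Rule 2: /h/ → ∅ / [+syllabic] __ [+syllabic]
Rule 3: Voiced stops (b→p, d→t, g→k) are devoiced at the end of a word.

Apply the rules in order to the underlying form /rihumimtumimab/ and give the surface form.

riumimdumimap

Rule 1 (post-nasal voicing): /t/ is a voiceless stop immediately after the nasal /m/, so it voices to [d]. /rihumimtumimab/ → rihumimdumimab.
Rule 2 (intervocalic h-deletion): /h/ occurs between vowels /i/ and /u/, so it deletes. /rihumimdumimab/ → riumimdumimab.
Rule 3 (final devoicing): /b/ is a voiced stop in word-final position, so it devoices to [p]. /riumimdumimab/ → riumimdumimap.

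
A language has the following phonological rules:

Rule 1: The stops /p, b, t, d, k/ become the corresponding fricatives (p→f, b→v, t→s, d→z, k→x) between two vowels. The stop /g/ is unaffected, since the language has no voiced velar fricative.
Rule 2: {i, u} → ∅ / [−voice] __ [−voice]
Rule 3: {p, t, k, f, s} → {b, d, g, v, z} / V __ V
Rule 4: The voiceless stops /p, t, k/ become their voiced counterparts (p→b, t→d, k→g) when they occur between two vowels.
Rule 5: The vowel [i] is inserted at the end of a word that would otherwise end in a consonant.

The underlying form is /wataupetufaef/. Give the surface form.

Rule 1 (intervocalic spirantization): /t/ is a stop between vowels /a/ and /a/, so it spirantizes to the fricative [s]. /p/ is a stop between vowels /u/ and /e/, so it spirantizes to the fricative [f]. /t/ is a stop between vowels /e/ and /u/, so it spirantizes to the fricative [s]. /wataupetufaef/ → wasaufesufaef.
Rule 2 (high vowel syncope): /u/ is a high vowel flanked by voiceless consonants /s/ and /f/, so it deletes. /wasaufesufaef/ → wasaufesfaef.
Rule 3 (intervocalic voicing): /s/ is a voiceless obstruent between vowels /a/ and /a/, so it voices to [z]. /f/ is a voiceless obstruent between vowels /u/ and /e/, so it voices to [v]. /wasaufesfaef/ → wazauvesfaef.
Rule 4 (intervocalic voicing): no segment meets the environment; /wazauvesfaef/ is unchanged.
Rule 5 (final i-epenthesis): the form ends in the consonant /f/, so [i] is inserted word-finally. /wazauvesfaef/ → wazauvesfaefi.

wazauvesfaefi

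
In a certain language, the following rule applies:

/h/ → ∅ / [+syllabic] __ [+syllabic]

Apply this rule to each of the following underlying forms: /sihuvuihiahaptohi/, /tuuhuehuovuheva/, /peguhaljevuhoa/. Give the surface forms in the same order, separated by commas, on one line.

/sihuvuihiahaptohi/: /h/ occurs between vowels /i/ and /u/, so it deletes. /h/ occurs between vowels /i/ and /i/, so it deletes. /h/ occurs between vowels /a/ and /a/, so it deletes. /h/ occurs between vowels /o/ and /i/, so it deletes. → [siuvuiiaaptoi].
/tuuhuehuovuheva/: /h/ occurs between vowels /u/ and /u/, so it deletes. /h/ occurs between vowels /e/ and /u/, so it deletes. /h/ occurs between vowels /u/ and /e/, so it deletes. → [tuuueuovueva].
/peguhaljevuhoa/: /h/ occurs between vowels /u/ and /a/, so it deletes. /h/ occurs between vowels /u/ and /o/, so it deletes. → [pegualjevuoa].

siuvuiiaaptoi, tuuueuovueva, pegualjevuoa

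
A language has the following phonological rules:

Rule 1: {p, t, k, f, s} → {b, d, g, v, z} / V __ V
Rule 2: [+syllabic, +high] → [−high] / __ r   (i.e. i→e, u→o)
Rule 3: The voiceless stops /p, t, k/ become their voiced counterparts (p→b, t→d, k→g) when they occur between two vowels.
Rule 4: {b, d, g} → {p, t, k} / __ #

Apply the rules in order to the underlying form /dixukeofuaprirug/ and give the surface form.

dixugeovuapreruk

Rule 1 (intervocalic voicing): /k/ is a voiceless obstruent between vowels /u/ and /e/, so it voices to [g]. /f/ is a voiceless obstruent between vowels /o/ and /u/, so it voices to [v]. /dixukeofuaprirug/ → dixugeovuaprirug.
Rule 2 (pre-rhotic lowering): /i/ is a high vowel immediately before /r/, so it lowers to [e]. /dixugeovuaprirug/ → dixugeovuaprerug.
Rule 3 (intervocalic voicing): no segment meets the environment; /dixugeovuaprerug/ is unchanged.
Rule 4 (final devoicing): /g/ is a voiced stop in word-final position, so it devoices to [k]. /dixugeovuaprerug/ → dixugeovuapreruk.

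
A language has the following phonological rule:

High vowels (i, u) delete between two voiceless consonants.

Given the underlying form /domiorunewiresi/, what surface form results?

domiorunewiresi

No segment of /domiorunewiresi/ meets the structural description of the rule, so the form surfaces unchanged.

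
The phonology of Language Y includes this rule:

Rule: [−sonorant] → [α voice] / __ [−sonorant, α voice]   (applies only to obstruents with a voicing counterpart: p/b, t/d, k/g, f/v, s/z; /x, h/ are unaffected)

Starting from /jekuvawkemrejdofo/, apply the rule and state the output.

jekuvawkemrejdofo

No segment of /jekuvawkemrejdofo/ meets the structural description of the rule, so the form surfaces unchanged.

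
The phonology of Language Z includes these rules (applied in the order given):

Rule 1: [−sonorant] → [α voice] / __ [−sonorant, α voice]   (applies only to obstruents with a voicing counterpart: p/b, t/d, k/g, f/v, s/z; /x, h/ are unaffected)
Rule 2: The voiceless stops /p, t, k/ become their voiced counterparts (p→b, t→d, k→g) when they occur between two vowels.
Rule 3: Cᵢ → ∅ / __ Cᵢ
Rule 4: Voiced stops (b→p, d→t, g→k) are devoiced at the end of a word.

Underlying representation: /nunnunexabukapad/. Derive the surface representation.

nununexabugabat

Rule 1 (regressive voicing assimilation): no segment meets the environment; /nunnunexabukapad/ is unchanged.
Rule 2 (intervocalic voicing): /k/ is a voiceless stop between vowels /u/ and /a/, so it voices to [g]. /p/ is a voiceless stop between vowels /a/ and /a/, so it voices to [b]. /nunnunexabukapad/ → nunnunexabugabad.
Rule 3 (degemination): /nn/ is a geminate; the first /n/ deletes. /nunnunexabugabad/ → nununexabugabad.
Rule 4 (final devoicing): /d/ is a voiced stop in word-final position, so it devoices to [t]. /nununexabugabad/ → nununexabugabat.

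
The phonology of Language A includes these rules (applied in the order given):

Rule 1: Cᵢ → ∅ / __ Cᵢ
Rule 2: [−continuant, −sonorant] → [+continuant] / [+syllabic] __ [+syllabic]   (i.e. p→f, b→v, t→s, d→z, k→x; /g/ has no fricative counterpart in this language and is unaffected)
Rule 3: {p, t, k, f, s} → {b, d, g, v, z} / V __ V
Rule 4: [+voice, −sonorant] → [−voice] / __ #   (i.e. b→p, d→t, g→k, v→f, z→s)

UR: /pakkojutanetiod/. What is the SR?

paxojuzaneziot

Rule 1 (degemination): /kk/ is a geminate; the first /k/ deletes. /pakkojutanetiod/ → pakojutanetiod.
Rule 2 (intervocalic spirantization): /k/ is a stop between vowels /a/ and /o/, so it spirantizes to the fricative [x]. /t/ is a stop between vowels /u/ and /a/, so it spirantizes to the fricative [s]. /t/ is a stop between vowels /e/ and /i/, so it spirantizes to the fricative [s]. /pakojutanetiod/ → paxojusanesiod.
Rule 3 (intervocalic voicing): /s/ is a voiceless obstruent between vowels /u/ and /a/, so it voices to [z]. /s/ is a voiceless obstruent between vowels /e/ and /i/, so it voices to [z]. /paxojusanesiod/ → paxojuzaneziod.
Rule 4 (final devoicing): /d/ is a voiced obstruent in word-final position, so it devoices to [t]. /paxojuzaneziod/ → paxojuzaneziot.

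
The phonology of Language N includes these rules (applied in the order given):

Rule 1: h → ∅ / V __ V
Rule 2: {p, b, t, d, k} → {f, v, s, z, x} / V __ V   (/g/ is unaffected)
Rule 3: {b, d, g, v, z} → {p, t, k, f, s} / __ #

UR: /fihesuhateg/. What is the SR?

fiesuasek

Rule 1 (intervocalic h-deletion): /h/ occurs between vowels /i/ and /e/, so it deletes. /h/ occurs between vowels /u/ and /a/, so it deletes. /fihesuhateg/ → fiesuateg.
Rule 2 (intervocalic spirantization): /t/ is a stop between vowels /a/ and /e/, so it spirantizes to the fricative [s]. /fiesuateg/ → fiesuaseg.
Rule 3 (final devoicing): /g/ is a voiced obstruent in word-final position, so it devoices to [k]. /fiesuaseg/ → fiesuasek.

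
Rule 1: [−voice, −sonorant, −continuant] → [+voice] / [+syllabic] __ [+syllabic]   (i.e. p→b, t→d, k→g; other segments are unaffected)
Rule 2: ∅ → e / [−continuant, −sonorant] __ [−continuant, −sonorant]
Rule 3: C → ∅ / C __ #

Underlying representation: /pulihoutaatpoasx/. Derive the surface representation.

Rule 1 (intervocalic voicing): /t/ is a voiceless stop between vowels /u/ and /a/, so it voices to [d]. /pulihoutaatpoasx/ → pulihoudaatpoasx.
Rule 2 (stop-cluster e-epenthesis): /t/ and /p/ form a stop–stop cluster, so [e] is inserted between them. /pulihoudaatpoasx/ → pulihoudaatepoasx.
Rule 3 (final cluster simplification): /x/ is the second consonant of a word-final cluster /sx/, so it deletes. /pulihoudaatepoasx/ → pulihoudaatepoas.

pulihoudaatepoas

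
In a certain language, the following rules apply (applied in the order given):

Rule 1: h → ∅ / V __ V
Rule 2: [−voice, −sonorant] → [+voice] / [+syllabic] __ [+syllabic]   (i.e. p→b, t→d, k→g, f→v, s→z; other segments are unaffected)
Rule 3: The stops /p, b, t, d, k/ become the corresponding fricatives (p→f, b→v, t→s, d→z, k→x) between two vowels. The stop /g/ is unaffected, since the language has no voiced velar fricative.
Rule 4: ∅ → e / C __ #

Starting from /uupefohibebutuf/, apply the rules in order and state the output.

uuvevoivevuzufe

Rule 1 (intervocalic h-deletion): /h/ occurs between vowels /o/ and /i/, so it deletes. /uupefohibebutuf/ → uupefoibebutuf.
Rule 2 (intervocalic voicing): /p/ is a voiceless obstruent between vowels /u/ and /e/, so it voices to [b]. /f/ is a voiceless obstruent between vowels /e/ and /o/, so it voices to [v]. /t/ is a voiceless obstruent between vowels /u/ and /u/, so it voices to [d]. /uupefoibebutuf/ → uubevoibebuduf.
Rule 3 (intervocalic spirantization): /b/ is a stop between vowels /u/ and /e/, so it spirantizes to the fricative [v]. /b/ is a stop between vowels /i/ and /e/, so it spirantizes to the fricative [v]. /b/ is a stop between vowels /e/ and /u/, so it spirantizes to the fricative [v]. /d/ is a stop between vowels /u/ and /u/, so it spirantizes to the fricative [z]. /uubevoibebuduf/ → uuvevoivevuzuf.
Rule 4 (final e-epenthesis): the form ends in the consonant /f/, so [e] is inserted word-finally. /uuvevoivevuzuf/ → uuvevoivevuzufe.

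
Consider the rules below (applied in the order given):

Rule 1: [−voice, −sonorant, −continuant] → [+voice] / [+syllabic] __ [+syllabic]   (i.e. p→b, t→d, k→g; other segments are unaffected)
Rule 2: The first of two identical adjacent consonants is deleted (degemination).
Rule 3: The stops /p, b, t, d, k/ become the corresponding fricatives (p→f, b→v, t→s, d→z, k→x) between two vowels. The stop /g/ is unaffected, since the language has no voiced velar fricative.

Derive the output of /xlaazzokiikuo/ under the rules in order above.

xlaazogiiguo

Rule 1 (intervocalic voicing): /k/ is a voiceless stop between vowels /o/ and /i/, so it voices to [g]. /k/ is a voiceless stop between vowels /i/ and /u/, so it voices to [g]. /xlaazzokiikuo/ → xlaazzogiiguo.
Rule 2 (degemination): /zz/ is a geminate; the first /z/ deletes. /xlaazzogiiguo/ → xlaazogiiguo.
Rule 3 (intervocalic spirantization): no segment meets the environment; /xlaazogiiguo/ is unchanged.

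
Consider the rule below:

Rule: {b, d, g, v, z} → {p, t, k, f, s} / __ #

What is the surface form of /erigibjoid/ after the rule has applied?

erigibjoit

Scanning /erigibjoid/: /g/ at position 4 is not in the conditioning environment; /b/ at position 6 is not in the conditioning environment; /d/ is a voiced obstruent in word-final position, so it devoices to [t].
Result: [erigibjoit].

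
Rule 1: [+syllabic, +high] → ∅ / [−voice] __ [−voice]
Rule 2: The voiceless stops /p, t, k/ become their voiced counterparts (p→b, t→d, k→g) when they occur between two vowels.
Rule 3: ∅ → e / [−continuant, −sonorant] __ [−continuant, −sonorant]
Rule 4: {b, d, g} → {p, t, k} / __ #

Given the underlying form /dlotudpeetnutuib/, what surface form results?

dlodudepeetnuduip

Rule 1 (high vowel syncope): no segment meets the environment; /dlotudpeetnutuib/ is unchanged.
Rule 2 (intervocalic voicing): /t/ is a voiceless stop between vowels /o/ and /u/, so it voices to [d]. /t/ is a voiceless stop between vowels /u/ and /u/, so it voices to [d]. /dlotudpeetnutuib/ → dlodudpeetnuduib.
Rule 3 (stop-cluster e-epenthesis): /d/ and /p/ form a stop–stop cluster, so [e] is inserted between them. /dlodudpeetnuduib/ → dlodudepeetnuduib.
Rule 4 (final devoicing): /b/ is a voiced stop in word-final position, so it devoices to [p]. /dlodudepeetnuduib/ → dlodudepeetnuduip.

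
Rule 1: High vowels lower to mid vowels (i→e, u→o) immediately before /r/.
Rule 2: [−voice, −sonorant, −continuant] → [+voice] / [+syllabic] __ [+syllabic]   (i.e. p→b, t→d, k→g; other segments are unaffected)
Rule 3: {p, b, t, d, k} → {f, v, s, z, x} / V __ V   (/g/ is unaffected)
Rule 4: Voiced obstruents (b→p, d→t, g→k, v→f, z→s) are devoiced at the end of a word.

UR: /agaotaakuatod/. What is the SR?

agaozaaguazot

Rule 1 (pre-rhotic lowering): no segment meets the environment; /agaotaakuatod/ is unchanged.
Rule 2 (intervocalic voicing): /t/ is a voiceless stop between vowels /o/ and /a/, so it voices to [d]. /k/ is a voiceless stop between vowels /a/ and /u/, so it voices to [g]. /t/ is a voiceless stop between vowels /a/ and /o/, so it voices to [d]. /agaotaakuatod/ → agaodaaguadod.
Rule 3 (intervocalic spirantization): /d/ is a stop between vowels /o/ and /a/, so it spirantizes to the fricative [z]. /d/ is a stop between vowels /a/ and /o/, so it spirantizes to the fricative [z]. /agaodaaguadod/ → agaozaaguazod.
Rule 4 (final devoicing): /d/ is a voiced obstruent in word-final position, so it devoices to [t]. /agaozaaguazod/ → agaozaaguazot.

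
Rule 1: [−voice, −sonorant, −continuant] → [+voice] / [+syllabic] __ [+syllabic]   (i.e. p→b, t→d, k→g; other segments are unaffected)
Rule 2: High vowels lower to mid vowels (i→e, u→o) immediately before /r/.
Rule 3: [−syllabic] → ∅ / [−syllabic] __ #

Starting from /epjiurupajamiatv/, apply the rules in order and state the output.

Rule 1 (intervocalic voicing): /p/ is a voiceless stop between vowels /u/ and /a/, so it voices to [b]. /epjiurupajamiatv/ → epjiurubajamiatv.
Rule 2 (pre-rhotic lowering): /u/ is a high vowel immediately before /r/, so it lowers to [o]. /epjiurubajamiatv/ → epjiorubajamiatv.
Rule 3 (final cluster simplification): /v/ is the second consonant of a word-final cluster /tv/, so it deletes. /epjiorubajamiatv/ → epjiorubajamiat.

epjiorubajamiat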